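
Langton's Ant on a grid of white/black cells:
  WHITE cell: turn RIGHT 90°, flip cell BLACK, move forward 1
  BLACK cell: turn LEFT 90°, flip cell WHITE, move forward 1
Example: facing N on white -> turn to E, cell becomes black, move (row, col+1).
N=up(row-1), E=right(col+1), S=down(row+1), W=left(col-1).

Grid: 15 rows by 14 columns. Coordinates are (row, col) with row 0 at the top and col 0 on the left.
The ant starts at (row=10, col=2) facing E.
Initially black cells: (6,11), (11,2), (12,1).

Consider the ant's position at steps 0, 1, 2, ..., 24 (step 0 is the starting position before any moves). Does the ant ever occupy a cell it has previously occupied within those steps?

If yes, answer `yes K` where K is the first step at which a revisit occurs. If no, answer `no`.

Step 1: on WHITE (10,2): turn R to S, flip to black, move to (11,2). |black|=4 — new cell
Step 2: on BLACK (11,2): turn L to E, flip to white, move to (11,3). |black|=3 — new cell
Step 3: on WHITE (11,3): turn R to S, flip to black, move to (12,3). |black|=4 — new cell
Step 4: on WHITE (12,3): turn R to W, flip to black, move to (12,2). |black|=5 — new cell
Step 5: on WHITE (12,2): turn R to N, flip to black, move to (11,2). |black|=6 — REVISIT

Answer: yes 5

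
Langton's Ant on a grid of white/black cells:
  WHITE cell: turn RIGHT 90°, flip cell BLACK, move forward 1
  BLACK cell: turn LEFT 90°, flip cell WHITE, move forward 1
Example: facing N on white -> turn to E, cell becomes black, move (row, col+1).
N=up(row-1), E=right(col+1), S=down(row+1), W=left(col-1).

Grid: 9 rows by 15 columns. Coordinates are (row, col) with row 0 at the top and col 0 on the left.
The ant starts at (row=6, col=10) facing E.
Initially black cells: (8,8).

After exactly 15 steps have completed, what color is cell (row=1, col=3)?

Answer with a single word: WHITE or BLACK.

Answer: WHITE

Derivation:
Step 1: on WHITE (6,10): turn R to S, flip to black, move to (7,10). |black|=2
Step 2: on WHITE (7,10): turn R to W, flip to black, move to (7,9). |black|=3
Step 3: on WHITE (7,9): turn R to N, flip to black, move to (6,9). |black|=4
Step 4: on WHITE (6,9): turn R to E, flip to black, move to (6,10). |black|=5
Step 5: on BLACK (6,10): turn L to N, flip to white, move to (5,10). |black|=4
Step 6: on WHITE (5,10): turn R to E, flip to black, move to (5,11). |black|=5
Step 7: on WHITE (5,11): turn R to S, flip to black, move to (6,11). |black|=6
Step 8: on WHITE (6,11): turn R to W, flip to black, move to (6,10). |black|=7
Step 9: on WHITE (6,10): turn R to N, flip to black, move to (5,10). |black|=8
Step 10: on BLACK (5,10): turn L to W, flip to white, move to (5,9). |black|=7
Step 11: on WHITE (5,9): turn R to N, flip to black, move to (4,9). |black|=8
Step 12: on WHITE (4,9): turn R to E, flip to black, move to (4,10). |black|=9
Step 13: on WHITE (4,10): turn R to S, flip to black, move to (5,10). |black|=10
Step 14: on WHITE (5,10): turn R to W, flip to black, move to (5,9). |black|=11
Step 15: on BLACK (5,9): turn L to S, flip to white, move to (6,9). |black|=10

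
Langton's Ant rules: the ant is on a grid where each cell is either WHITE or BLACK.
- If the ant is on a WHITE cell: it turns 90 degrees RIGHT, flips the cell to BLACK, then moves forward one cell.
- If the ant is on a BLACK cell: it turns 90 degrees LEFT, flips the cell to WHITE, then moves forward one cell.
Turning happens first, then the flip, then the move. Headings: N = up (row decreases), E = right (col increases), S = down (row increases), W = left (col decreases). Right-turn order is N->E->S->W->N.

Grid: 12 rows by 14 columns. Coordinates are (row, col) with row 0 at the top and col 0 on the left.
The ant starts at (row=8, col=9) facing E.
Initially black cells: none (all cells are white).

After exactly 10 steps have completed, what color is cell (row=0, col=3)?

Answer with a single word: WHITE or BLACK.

Step 1: on WHITE (8,9): turn R to S, flip to black, move to (9,9). |black|=1
Step 2: on WHITE (9,9): turn R to W, flip to black, move to (9,8). |black|=2
Step 3: on WHITE (9,8): turn R to N, flip to black, move to (8,8). |black|=3
Step 4: on WHITE (8,8): turn R to E, flip to black, move to (8,9). |black|=4
Step 5: on BLACK (8,9): turn L to N, flip to white, move to (7,9). |black|=3
Step 6: on WHITE (7,9): turn R to E, flip to black, move to (7,10). |black|=4
Step 7: on WHITE (7,10): turn R to S, flip to black, move to (8,10). |black|=5
Step 8: on WHITE (8,10): turn R to W, flip to black, move to (8,9). |black|=6
Step 9: on WHITE (8,9): turn R to N, flip to black, move to (7,9). |black|=7
Step 10: on BLACK (7,9): turn L to W, flip to white, move to (7,8). |black|=6

Answer: WHITE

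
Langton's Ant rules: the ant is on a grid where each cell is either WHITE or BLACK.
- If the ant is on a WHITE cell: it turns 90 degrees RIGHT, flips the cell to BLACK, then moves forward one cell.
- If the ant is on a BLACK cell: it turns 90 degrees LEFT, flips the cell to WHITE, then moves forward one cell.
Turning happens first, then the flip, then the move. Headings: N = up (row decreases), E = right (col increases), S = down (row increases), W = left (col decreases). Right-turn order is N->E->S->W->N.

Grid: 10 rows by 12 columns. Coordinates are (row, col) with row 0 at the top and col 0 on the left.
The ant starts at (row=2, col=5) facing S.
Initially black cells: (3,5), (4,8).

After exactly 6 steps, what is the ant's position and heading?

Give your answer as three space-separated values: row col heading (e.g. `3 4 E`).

Step 1: on WHITE (2,5): turn R to W, flip to black, move to (2,4). |black|=3
Step 2: on WHITE (2,4): turn R to N, flip to black, move to (1,4). |black|=4
Step 3: on WHITE (1,4): turn R to E, flip to black, move to (1,5). |black|=5
Step 4: on WHITE (1,5): turn R to S, flip to black, move to (2,5). |black|=6
Step 5: on BLACK (2,5): turn L to E, flip to white, move to (2,6). |black|=5
Step 6: on WHITE (2,6): turn R to S, flip to black, move to (3,6). |black|=6

Answer: 3 6 S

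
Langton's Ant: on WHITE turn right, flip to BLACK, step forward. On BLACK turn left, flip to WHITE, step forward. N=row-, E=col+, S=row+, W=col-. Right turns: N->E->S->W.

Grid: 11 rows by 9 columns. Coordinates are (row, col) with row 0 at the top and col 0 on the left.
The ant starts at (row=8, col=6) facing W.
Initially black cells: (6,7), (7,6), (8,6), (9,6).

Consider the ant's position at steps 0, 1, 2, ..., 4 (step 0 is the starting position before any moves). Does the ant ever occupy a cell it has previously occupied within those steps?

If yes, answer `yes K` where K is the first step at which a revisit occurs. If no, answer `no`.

Step 1: on BLACK (8,6): turn L to S, flip to white, move to (9,6). |black|=3 — new cell
Step 2: on BLACK (9,6): turn L to E, flip to white, move to (9,7). |black|=2 — new cell
Step 3: on WHITE (9,7): turn R to S, flip to black, move to (10,7). |black|=3 — new cell
Step 4: on WHITE (10,7): turn R to W, flip to black, move to (10,6). |black|=4 — new cell
No revisit within 4 steps.

Answer: no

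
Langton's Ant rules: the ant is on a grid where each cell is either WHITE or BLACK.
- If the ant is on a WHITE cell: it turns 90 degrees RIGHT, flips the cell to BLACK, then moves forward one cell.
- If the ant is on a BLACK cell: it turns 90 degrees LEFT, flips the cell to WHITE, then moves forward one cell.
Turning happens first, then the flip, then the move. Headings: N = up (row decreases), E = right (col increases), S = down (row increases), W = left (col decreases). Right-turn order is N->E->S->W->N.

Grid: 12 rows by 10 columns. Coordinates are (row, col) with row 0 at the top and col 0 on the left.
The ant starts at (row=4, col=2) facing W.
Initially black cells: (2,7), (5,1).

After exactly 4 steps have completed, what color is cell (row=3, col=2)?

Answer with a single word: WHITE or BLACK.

Step 1: on WHITE (4,2): turn R to N, flip to black, move to (3,2). |black|=3
Step 2: on WHITE (3,2): turn R to E, flip to black, move to (3,3). |black|=4
Step 3: on WHITE (3,3): turn R to S, flip to black, move to (4,3). |black|=5
Step 4: on WHITE (4,3): turn R to W, flip to black, move to (4,2). |black|=6

Answer: BLACK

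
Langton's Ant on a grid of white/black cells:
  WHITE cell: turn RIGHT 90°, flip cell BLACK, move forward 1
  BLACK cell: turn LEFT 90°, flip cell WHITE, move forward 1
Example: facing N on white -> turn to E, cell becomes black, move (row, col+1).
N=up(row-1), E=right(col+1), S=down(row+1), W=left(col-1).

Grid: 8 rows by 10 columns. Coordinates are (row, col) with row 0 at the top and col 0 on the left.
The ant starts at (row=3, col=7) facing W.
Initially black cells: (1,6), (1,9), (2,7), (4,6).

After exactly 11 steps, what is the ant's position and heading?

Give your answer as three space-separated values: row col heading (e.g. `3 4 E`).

Step 1: on WHITE (3,7): turn R to N, flip to black, move to (2,7). |black|=5
Step 2: on BLACK (2,7): turn L to W, flip to white, move to (2,6). |black|=4
Step 3: on WHITE (2,6): turn R to N, flip to black, move to (1,6). |black|=5
Step 4: on BLACK (1,6): turn L to W, flip to white, move to (1,5). |black|=4
Step 5: on WHITE (1,5): turn R to N, flip to black, move to (0,5). |black|=5
Step 6: on WHITE (0,5): turn R to E, flip to black, move to (0,6). |black|=6
Step 7: on WHITE (0,6): turn R to S, flip to black, move to (1,6). |black|=7
Step 8: on WHITE (1,6): turn R to W, flip to black, move to (1,5). |black|=8
Step 9: on BLACK (1,5): turn L to S, flip to white, move to (2,5). |black|=7
Step 10: on WHITE (2,5): turn R to W, flip to black, move to (2,4). |black|=8
Step 11: on WHITE (2,4): turn R to N, flip to black, move to (1,4). |black|=9

Answer: 1 4 N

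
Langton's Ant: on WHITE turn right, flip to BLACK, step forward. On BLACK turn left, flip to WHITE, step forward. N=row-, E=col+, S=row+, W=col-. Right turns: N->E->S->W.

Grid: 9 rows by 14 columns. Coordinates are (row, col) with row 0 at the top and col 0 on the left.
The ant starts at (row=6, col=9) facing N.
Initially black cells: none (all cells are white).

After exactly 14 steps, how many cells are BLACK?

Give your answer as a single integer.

Step 1: on WHITE (6,9): turn R to E, flip to black, move to (6,10). |black|=1
Step 2: on WHITE (6,10): turn R to S, flip to black, move to (7,10). |black|=2
Step 3: on WHITE (7,10): turn R to W, flip to black, move to (7,9). |black|=3
Step 4: on WHITE (7,9): turn R to N, flip to black, move to (6,9). |black|=4
Step 5: on BLACK (6,9): turn L to W, flip to white, move to (6,8). |black|=3
Step 6: on WHITE (6,8): turn R to N, flip to black, move to (5,8). |black|=4
Step 7: on WHITE (5,8): turn R to E, flip to black, move to (5,9). |black|=5
Step 8: on WHITE (5,9): turn R to S, flip to black, move to (6,9). |black|=6
Step 9: on WHITE (6,9): turn R to W, flip to black, move to (6,8). |black|=7
Step 10: on BLACK (6,8): turn L to S, flip to white, move to (7,8). |black|=6
Step 11: on WHITE (7,8): turn R to W, flip to black, move to (7,7). |black|=7
Step 12: on WHITE (7,7): turn R to N, flip to black, move to (6,7). |black|=8
Step 13: on WHITE (6,7): turn R to E, flip to black, move to (6,8). |black|=9
Step 14: on WHITE (6,8): turn R to S, flip to black, move to (7,8). |black|=10

Answer: 10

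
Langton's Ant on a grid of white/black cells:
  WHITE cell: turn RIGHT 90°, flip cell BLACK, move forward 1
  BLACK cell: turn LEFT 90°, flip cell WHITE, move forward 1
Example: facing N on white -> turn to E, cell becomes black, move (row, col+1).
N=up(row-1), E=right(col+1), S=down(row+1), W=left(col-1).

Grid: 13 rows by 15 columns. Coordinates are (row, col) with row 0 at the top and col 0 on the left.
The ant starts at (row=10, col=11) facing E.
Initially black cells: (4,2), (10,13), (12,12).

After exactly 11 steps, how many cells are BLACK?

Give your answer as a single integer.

Answer: 10

Derivation:
Step 1: on WHITE (10,11): turn R to S, flip to black, move to (11,11). |black|=4
Step 2: on WHITE (11,11): turn R to W, flip to black, move to (11,10). |black|=5
Step 3: on WHITE (11,10): turn R to N, flip to black, move to (10,10). |black|=6
Step 4: on WHITE (10,10): turn R to E, flip to black, move to (10,11). |black|=7
Step 5: on BLACK (10,11): turn L to N, flip to white, move to (9,11). |black|=6
Step 6: on WHITE (9,11): turn R to E, flip to black, move to (9,12). |black|=7
Step 7: on WHITE (9,12): turn R to S, flip to black, move to (10,12). |black|=8
Step 8: on WHITE (10,12): turn R to W, flip to black, move to (10,11). |black|=9
Step 9: on WHITE (10,11): turn R to N, flip to black, move to (9,11). |black|=10
Step 10: on BLACK (9,11): turn L to W, flip to white, move to (9,10). |black|=9
Step 11: on WHITE (9,10): turn R to N, flip to black, move to (8,10). |black|=10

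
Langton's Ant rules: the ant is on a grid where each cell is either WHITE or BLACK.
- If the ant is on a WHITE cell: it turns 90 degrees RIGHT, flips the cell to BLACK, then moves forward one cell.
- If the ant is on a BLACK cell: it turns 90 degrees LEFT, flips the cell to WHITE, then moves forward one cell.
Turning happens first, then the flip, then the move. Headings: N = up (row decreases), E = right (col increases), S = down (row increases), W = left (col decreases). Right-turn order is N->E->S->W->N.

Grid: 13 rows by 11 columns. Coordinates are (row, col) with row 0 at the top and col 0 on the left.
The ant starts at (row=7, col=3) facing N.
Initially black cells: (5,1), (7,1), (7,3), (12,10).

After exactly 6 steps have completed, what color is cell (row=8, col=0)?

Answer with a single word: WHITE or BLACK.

Answer: WHITE

Derivation:
Step 1: on BLACK (7,3): turn L to W, flip to white, move to (7,2). |black|=3
Step 2: on WHITE (7,2): turn R to N, flip to black, move to (6,2). |black|=4
Step 3: on WHITE (6,2): turn R to E, flip to black, move to (6,3). |black|=5
Step 4: on WHITE (6,3): turn R to S, flip to black, move to (7,3). |black|=6
Step 5: on WHITE (7,3): turn R to W, flip to black, move to (7,2). |black|=7
Step 6: on BLACK (7,2): turn L to S, flip to white, move to (8,2). |black|=6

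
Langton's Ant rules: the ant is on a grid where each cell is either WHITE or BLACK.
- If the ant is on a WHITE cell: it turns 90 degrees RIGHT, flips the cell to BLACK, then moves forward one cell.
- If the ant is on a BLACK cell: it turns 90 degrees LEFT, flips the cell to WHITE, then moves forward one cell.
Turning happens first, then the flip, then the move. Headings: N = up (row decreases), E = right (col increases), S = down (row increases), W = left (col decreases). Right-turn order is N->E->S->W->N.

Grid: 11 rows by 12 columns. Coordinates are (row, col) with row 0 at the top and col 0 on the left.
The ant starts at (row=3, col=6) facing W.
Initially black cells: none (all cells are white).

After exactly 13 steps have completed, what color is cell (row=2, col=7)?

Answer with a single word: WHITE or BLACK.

Answer: BLACK

Derivation:
Step 1: on WHITE (3,6): turn R to N, flip to black, move to (2,6). |black|=1
Step 2: on WHITE (2,6): turn R to E, flip to black, move to (2,7). |black|=2
Step 3: on WHITE (2,7): turn R to S, flip to black, move to (3,7). |black|=3
Step 4: on WHITE (3,7): turn R to W, flip to black, move to (3,6). |black|=4
Step 5: on BLACK (3,6): turn L to S, flip to white, move to (4,6). |black|=3
Step 6: on WHITE (4,6): turn R to W, flip to black, move to (4,5). |black|=4
Step 7: on WHITE (4,5): turn R to N, flip to black, move to (3,5). |black|=5
Step 8: on WHITE (3,5): turn R to E, flip to black, move to (3,6). |black|=6
Step 9: on WHITE (3,6): turn R to S, flip to black, move to (4,6). |black|=7
Step 10: on BLACK (4,6): turn L to E, flip to white, move to (4,7). |black|=6
Step 11: on WHITE (4,7): turn R to S, flip to black, move to (5,7). |black|=7
Step 12: on WHITE (5,7): turn R to W, flip to black, move to (5,6). |black|=8
Step 13: on WHITE (5,6): turn R to N, flip to black, move to (4,6). |black|=9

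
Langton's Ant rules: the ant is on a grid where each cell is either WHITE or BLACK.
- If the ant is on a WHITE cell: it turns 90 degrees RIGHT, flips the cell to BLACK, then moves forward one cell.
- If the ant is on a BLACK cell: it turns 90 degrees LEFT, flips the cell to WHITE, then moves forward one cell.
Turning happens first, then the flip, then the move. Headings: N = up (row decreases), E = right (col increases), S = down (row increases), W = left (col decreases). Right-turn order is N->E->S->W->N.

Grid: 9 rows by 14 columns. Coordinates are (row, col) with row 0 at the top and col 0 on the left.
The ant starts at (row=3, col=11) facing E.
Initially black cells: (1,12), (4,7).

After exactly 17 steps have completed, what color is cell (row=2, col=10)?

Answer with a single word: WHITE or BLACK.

Step 1: on WHITE (3,11): turn R to S, flip to black, move to (4,11). |black|=3
Step 2: on WHITE (4,11): turn R to W, flip to black, move to (4,10). |black|=4
Step 3: on WHITE (4,10): turn R to N, flip to black, move to (3,10). |black|=5
Step 4: on WHITE (3,10): turn R to E, flip to black, move to (3,11). |black|=6
Step 5: on BLACK (3,11): turn L to N, flip to white, move to (2,11). |black|=5
Step 6: on WHITE (2,11): turn R to E, flip to black, move to (2,12). |black|=6
Step 7: on WHITE (2,12): turn R to S, flip to black, move to (3,12). |black|=7
Step 8: on WHITE (3,12): turn R to W, flip to black, move to (3,11). |black|=8
Step 9: on WHITE (3,11): turn R to N, flip to black, move to (2,11). |black|=9
Step 10: on BLACK (2,11): turn L to W, flip to white, move to (2,10). |black|=8
Step 11: on WHITE (2,10): turn R to N, flip to black, move to (1,10). |black|=9
Step 12: on WHITE (1,10): turn R to E, flip to black, move to (1,11). |black|=10
Step 13: on WHITE (1,11): turn R to S, flip to black, move to (2,11). |black|=11
Step 14: on WHITE (2,11): turn R to W, flip to black, move to (2,10). |black|=12
Step 15: on BLACK (2,10): turn L to S, flip to white, move to (3,10). |black|=11
Step 16: on BLACK (3,10): turn L to E, flip to white, move to (3,11). |black|=10
Step 17: on BLACK (3,11): turn L to N, flip to white, move to (2,11). |black|=9

Answer: WHITE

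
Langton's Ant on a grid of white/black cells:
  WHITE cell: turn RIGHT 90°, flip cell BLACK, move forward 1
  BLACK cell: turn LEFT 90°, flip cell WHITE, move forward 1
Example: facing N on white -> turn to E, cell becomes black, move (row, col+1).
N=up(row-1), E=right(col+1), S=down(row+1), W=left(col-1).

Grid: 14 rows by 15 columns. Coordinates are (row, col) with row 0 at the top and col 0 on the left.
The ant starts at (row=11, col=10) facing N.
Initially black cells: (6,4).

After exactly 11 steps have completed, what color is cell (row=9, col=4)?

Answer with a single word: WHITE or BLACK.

Step 1: on WHITE (11,10): turn R to E, flip to black, move to (11,11). |black|=2
Step 2: on WHITE (11,11): turn R to S, flip to black, move to (12,11). |black|=3
Step 3: on WHITE (12,11): turn R to W, flip to black, move to (12,10). |black|=4
Step 4: on WHITE (12,10): turn R to N, flip to black, move to (11,10). |black|=5
Step 5: on BLACK (11,10): turn L to W, flip to white, move to (11,9). |black|=4
Step 6: on WHITE (11,9): turn R to N, flip to black, move to (10,9). |black|=5
Step 7: on WHITE (10,9): turn R to E, flip to black, move to (10,10). |black|=6
Step 8: on WHITE (10,10): turn R to S, flip to black, move to (11,10). |black|=7
Step 9: on WHITE (11,10): turn R to W, flip to black, move to (11,9). |black|=8
Step 10: on BLACK (11,9): turn L to S, flip to white, move to (12,9). |black|=7
Step 11: on WHITE (12,9): turn R to W, flip to black, move to (12,8). |black|=8

Answer: WHITE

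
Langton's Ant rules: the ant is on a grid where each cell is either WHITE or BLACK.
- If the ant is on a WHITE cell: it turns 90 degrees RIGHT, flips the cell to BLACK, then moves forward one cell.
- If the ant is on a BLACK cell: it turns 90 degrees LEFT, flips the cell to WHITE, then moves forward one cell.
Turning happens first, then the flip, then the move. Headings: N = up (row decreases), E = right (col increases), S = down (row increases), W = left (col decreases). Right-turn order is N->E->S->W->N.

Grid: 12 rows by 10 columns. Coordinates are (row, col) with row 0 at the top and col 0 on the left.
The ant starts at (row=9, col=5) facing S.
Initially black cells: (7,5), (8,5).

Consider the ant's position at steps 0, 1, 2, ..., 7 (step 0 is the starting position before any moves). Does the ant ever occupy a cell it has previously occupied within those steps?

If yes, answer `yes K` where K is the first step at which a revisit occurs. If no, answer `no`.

Answer: no

Derivation:
Step 1: on WHITE (9,5): turn R to W, flip to black, move to (9,4). |black|=3 — new cell
Step 2: on WHITE (9,4): turn R to N, flip to black, move to (8,4). |black|=4 — new cell
Step 3: on WHITE (8,4): turn R to E, flip to black, move to (8,5). |black|=5 — new cell
Step 4: on BLACK (8,5): turn L to N, flip to white, move to (7,5). |black|=4 — new cell
Step 5: on BLACK (7,5): turn L to W, flip to white, move to (7,4). |black|=3 — new cell
Step 6: on WHITE (7,4): turn R to N, flip to black, move to (6,4). |black|=4 — new cell
Step 7: on WHITE (6,4): turn R to E, flip to black, move to (6,5). |black|=5 — new cell
No revisit within 7 steps.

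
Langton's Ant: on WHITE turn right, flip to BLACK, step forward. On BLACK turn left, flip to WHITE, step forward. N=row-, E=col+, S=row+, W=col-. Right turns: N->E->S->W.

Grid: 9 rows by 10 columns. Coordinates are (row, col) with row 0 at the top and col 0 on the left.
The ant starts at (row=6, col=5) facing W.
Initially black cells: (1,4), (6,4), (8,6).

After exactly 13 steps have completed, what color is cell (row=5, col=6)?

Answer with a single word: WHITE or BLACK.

Answer: BLACK

Derivation:
Step 1: on WHITE (6,5): turn R to N, flip to black, move to (5,5). |black|=4
Step 2: on WHITE (5,5): turn R to E, flip to black, move to (5,6). |black|=5
Step 3: on WHITE (5,6): turn R to S, flip to black, move to (6,6). |black|=6
Step 4: on WHITE (6,6): turn R to W, flip to black, move to (6,5). |black|=7
Step 5: on BLACK (6,5): turn L to S, flip to white, move to (7,5). |black|=6
Step 6: on WHITE (7,5): turn R to W, flip to black, move to (7,4). |black|=7
Step 7: on WHITE (7,4): turn R to N, flip to black, move to (6,4). |black|=8
Step 8: on BLACK (6,4): turn L to W, flip to white, move to (6,3). |black|=7
Step 9: on WHITE (6,3): turn R to N, flip to black, move to (5,3). |black|=8
Step 10: on WHITE (5,3): turn R to E, flip to black, move to (5,4). |black|=9
Step 11: on WHITE (5,4): turn R to S, flip to black, move to (6,4). |black|=10
Step 12: on WHITE (6,4): turn R to W, flip to black, move to (6,3). |black|=11
Step 13: on BLACK (6,3): turn L to S, flip to white, move to (7,3). |black|=10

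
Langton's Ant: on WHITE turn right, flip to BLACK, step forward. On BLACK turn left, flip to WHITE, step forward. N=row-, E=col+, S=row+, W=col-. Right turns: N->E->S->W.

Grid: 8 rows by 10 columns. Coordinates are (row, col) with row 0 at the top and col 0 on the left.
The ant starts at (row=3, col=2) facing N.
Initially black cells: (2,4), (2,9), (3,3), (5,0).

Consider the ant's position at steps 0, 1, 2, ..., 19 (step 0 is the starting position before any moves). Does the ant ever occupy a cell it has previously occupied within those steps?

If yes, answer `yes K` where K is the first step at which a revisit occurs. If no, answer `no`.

Step 1: on WHITE (3,2): turn R to E, flip to black, move to (3,3). |black|=5 — new cell
Step 2: on BLACK (3,3): turn L to N, flip to white, move to (2,3). |black|=4 — new cell
Step 3: on WHITE (2,3): turn R to E, flip to black, move to (2,4). |black|=5 — new cell
Step 4: on BLACK (2,4): turn L to N, flip to white, move to (1,4). |black|=4 — new cell
Step 5: on WHITE (1,4): turn R to E, flip to black, move to (1,5). |black|=5 — new cell
Step 6: on WHITE (1,5): turn R to S, flip to black, move to (2,5). |black|=6 — new cell
Step 7: on WHITE (2,5): turn R to W, flip to black, move to (2,4). |black|=7 — REVISIT

Answer: yes 7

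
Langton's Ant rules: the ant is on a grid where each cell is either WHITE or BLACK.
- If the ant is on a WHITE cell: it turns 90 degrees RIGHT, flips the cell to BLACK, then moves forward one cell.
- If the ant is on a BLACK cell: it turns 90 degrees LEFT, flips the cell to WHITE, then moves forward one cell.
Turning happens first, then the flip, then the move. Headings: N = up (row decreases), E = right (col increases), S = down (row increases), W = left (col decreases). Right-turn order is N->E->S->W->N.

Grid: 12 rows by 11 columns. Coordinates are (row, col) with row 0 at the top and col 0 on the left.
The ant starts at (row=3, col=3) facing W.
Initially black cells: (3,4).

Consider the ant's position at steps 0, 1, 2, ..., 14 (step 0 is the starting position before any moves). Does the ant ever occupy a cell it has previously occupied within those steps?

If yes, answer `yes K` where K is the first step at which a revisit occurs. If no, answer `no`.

Step 1: on WHITE (3,3): turn R to N, flip to black, move to (2,3). |black|=2 — new cell
Step 2: on WHITE (2,3): turn R to E, flip to black, move to (2,4). |black|=3 — new cell
Step 3: on WHITE (2,4): turn R to S, flip to black, move to (3,4). |black|=4 — new cell
Step 4: on BLACK (3,4): turn L to E, flip to white, move to (3,5). |black|=3 — new cell
Step 5: on WHITE (3,5): turn R to S, flip to black, move to (4,5). |black|=4 — new cell
Step 6: on WHITE (4,5): turn R to W, flip to black, move to (4,4). |black|=5 — new cell
Step 7: on WHITE (4,4): turn R to N, flip to black, move to (3,4). |black|=6 — REVISIT

Answer: yes 7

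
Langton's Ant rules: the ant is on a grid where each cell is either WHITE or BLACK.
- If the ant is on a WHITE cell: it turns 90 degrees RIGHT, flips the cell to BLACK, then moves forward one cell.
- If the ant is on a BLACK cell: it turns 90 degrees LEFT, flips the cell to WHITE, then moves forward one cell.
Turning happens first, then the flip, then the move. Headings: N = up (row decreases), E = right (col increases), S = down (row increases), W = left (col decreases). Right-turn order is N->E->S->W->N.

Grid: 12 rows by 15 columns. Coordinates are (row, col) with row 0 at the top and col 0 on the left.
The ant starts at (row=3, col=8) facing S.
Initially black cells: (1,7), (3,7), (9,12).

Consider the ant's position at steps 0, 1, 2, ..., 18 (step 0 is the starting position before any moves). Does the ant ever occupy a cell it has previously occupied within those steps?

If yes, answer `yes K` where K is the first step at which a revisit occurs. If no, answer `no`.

Answer: yes 5

Derivation:
Step 1: on WHITE (3,8): turn R to W, flip to black, move to (3,7). |black|=4 — new cell
Step 2: on BLACK (3,7): turn L to S, flip to white, move to (4,7). |black|=3 — new cell
Step 3: on WHITE (4,7): turn R to W, flip to black, move to (4,6). |black|=4 — new cell
Step 4: on WHITE (4,6): turn R to N, flip to black, move to (3,6). |black|=5 — new cell
Step 5: on WHITE (3,6): turn R to E, flip to black, move to (3,7). |black|=6 — REVISIT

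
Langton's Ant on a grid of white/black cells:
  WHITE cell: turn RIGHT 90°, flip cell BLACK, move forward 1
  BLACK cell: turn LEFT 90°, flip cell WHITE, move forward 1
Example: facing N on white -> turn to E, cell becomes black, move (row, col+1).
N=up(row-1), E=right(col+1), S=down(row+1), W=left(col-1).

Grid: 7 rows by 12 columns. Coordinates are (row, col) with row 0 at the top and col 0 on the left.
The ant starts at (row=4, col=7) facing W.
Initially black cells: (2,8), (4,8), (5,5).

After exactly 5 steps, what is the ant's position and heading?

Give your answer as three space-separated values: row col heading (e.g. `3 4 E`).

Answer: 5 9 S

Derivation:
Step 1: on WHITE (4,7): turn R to N, flip to black, move to (3,7). |black|=4
Step 2: on WHITE (3,7): turn R to E, flip to black, move to (3,8). |black|=5
Step 3: on WHITE (3,8): turn R to S, flip to black, move to (4,8). |black|=6
Step 4: on BLACK (4,8): turn L to E, flip to white, move to (4,9). |black|=5
Step 5: on WHITE (4,9): turn R to S, flip to black, move to (5,9). |black|=6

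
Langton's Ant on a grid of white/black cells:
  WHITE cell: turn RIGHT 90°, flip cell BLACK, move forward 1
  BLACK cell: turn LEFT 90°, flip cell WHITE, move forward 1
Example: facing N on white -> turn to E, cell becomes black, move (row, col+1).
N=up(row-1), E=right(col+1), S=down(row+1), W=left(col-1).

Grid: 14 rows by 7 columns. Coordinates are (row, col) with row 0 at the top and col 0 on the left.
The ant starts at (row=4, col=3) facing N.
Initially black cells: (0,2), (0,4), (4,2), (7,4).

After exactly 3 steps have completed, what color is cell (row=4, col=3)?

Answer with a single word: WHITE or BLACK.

Step 1: on WHITE (4,3): turn R to E, flip to black, move to (4,4). |black|=5
Step 2: on WHITE (4,4): turn R to S, flip to black, move to (5,4). |black|=6
Step 3: on WHITE (5,4): turn R to W, flip to black, move to (5,3). |black|=7

Answer: BLACK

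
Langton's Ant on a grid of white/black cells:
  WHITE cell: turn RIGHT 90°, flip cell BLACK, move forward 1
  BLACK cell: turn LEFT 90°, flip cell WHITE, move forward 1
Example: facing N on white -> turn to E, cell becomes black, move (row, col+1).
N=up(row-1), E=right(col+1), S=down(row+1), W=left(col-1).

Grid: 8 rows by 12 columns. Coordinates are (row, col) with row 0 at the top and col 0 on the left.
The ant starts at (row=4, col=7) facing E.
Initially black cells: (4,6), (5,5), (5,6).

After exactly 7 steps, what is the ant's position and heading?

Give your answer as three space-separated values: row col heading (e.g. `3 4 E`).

Answer: 4 4 N

Derivation:
Step 1: on WHITE (4,7): turn R to S, flip to black, move to (5,7). |black|=4
Step 2: on WHITE (5,7): turn R to W, flip to black, move to (5,6). |black|=5
Step 3: on BLACK (5,6): turn L to S, flip to white, move to (6,6). |black|=4
Step 4: on WHITE (6,6): turn R to W, flip to black, move to (6,5). |black|=5
Step 5: on WHITE (6,5): turn R to N, flip to black, move to (5,5). |black|=6
Step 6: on BLACK (5,5): turn L to W, flip to white, move to (5,4). |black|=5
Step 7: on WHITE (5,4): turn R to N, flip to black, move to (4,4). |black|=6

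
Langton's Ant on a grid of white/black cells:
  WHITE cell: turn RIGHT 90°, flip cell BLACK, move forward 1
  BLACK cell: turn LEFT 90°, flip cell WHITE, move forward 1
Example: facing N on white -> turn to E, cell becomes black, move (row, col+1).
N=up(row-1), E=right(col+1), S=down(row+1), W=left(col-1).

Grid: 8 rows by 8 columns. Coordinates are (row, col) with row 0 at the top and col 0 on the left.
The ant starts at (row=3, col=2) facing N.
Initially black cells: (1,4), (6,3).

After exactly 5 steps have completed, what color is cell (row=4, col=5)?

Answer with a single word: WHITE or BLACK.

Step 1: on WHITE (3,2): turn R to E, flip to black, move to (3,3). |black|=3
Step 2: on WHITE (3,3): turn R to S, flip to black, move to (4,3). |black|=4
Step 3: on WHITE (4,3): turn R to W, flip to black, move to (4,2). |black|=5
Step 4: on WHITE (4,2): turn R to N, flip to black, move to (3,2). |black|=6
Step 5: on BLACK (3,2): turn L to W, flip to white, move to (3,1). |black|=5

Answer: WHITE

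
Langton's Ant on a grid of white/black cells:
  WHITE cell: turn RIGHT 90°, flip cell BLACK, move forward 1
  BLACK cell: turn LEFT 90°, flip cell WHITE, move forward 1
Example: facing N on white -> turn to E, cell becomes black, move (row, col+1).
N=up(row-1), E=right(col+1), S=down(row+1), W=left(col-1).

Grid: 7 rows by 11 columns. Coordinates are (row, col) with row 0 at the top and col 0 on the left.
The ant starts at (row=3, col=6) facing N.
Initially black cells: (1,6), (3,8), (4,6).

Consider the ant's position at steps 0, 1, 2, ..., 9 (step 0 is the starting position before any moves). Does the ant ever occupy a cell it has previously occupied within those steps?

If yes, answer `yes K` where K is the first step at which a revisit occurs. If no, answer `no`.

Step 1: on WHITE (3,6): turn R to E, flip to black, move to (3,7). |black|=4 — new cell
Step 2: on WHITE (3,7): turn R to S, flip to black, move to (4,7). |black|=5 — new cell
Step 3: on WHITE (4,7): turn R to W, flip to black, move to (4,6). |black|=6 — new cell
Step 4: on BLACK (4,6): turn L to S, flip to white, move to (5,6). |black|=5 — new cell
Step 5: on WHITE (5,6): turn R to W, flip to black, move to (5,5). |black|=6 — new cell
Step 6: on WHITE (5,5): turn R to N, flip to black, move to (4,5). |black|=7 — new cell
Step 7: on WHITE (4,5): turn R to E, flip to black, move to (4,6). |black|=8 — REVISIT

Answer: yes 7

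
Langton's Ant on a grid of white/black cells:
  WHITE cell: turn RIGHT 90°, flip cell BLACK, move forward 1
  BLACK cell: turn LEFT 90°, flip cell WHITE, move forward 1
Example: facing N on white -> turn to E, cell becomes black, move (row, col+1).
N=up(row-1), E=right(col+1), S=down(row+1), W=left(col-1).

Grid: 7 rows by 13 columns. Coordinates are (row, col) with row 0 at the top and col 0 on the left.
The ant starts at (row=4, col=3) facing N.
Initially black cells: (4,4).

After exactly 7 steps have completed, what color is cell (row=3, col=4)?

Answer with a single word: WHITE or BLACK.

Step 1: on WHITE (4,3): turn R to E, flip to black, move to (4,4). |black|=2
Step 2: on BLACK (4,4): turn L to N, flip to white, move to (3,4). |black|=1
Step 3: on WHITE (3,4): turn R to E, flip to black, move to (3,5). |black|=2
Step 4: on WHITE (3,5): turn R to S, flip to black, move to (4,5). |black|=3
Step 5: on WHITE (4,5): turn R to W, flip to black, move to (4,4). |black|=4
Step 6: on WHITE (4,4): turn R to N, flip to black, move to (3,4). |black|=5
Step 7: on BLACK (3,4): turn L to W, flip to white, move to (3,3). |black|=4

Answer: WHITE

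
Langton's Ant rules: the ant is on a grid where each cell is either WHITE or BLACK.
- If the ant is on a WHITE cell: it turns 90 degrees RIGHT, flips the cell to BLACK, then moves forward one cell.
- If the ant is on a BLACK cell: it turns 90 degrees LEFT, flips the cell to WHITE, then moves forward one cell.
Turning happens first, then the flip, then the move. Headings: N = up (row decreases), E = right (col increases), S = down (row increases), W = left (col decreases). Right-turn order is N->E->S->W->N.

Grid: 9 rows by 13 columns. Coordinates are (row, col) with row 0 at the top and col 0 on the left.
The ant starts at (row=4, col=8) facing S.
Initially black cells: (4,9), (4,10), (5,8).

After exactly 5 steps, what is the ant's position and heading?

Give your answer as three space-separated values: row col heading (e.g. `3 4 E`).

Answer: 4 9 E

Derivation:
Step 1: on WHITE (4,8): turn R to W, flip to black, move to (4,7). |black|=4
Step 2: on WHITE (4,7): turn R to N, flip to black, move to (3,7). |black|=5
Step 3: on WHITE (3,7): turn R to E, flip to black, move to (3,8). |black|=6
Step 4: on WHITE (3,8): turn R to S, flip to black, move to (4,8). |black|=7
Step 5: on BLACK (4,8): turn L to E, flip to white, move to (4,9). |black|=6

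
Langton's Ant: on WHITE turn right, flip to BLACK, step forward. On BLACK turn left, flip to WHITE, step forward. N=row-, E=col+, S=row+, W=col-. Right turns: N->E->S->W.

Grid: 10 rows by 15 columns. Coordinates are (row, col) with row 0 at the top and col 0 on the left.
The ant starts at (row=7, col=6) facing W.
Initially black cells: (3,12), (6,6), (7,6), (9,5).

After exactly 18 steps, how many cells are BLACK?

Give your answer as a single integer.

Step 1: on BLACK (7,6): turn L to S, flip to white, move to (8,6). |black|=3
Step 2: on WHITE (8,6): turn R to W, flip to black, move to (8,5). |black|=4
Step 3: on WHITE (8,5): turn R to N, flip to black, move to (7,5). |black|=5
Step 4: on WHITE (7,5): turn R to E, flip to black, move to (7,6). |black|=6
Step 5: on WHITE (7,6): turn R to S, flip to black, move to (8,6). |black|=7
Step 6: on BLACK (8,6): turn L to E, flip to white, move to (8,7). |black|=6
Step 7: on WHITE (8,7): turn R to S, flip to black, move to (9,7). |black|=7
Step 8: on WHITE (9,7): turn R to W, flip to black, move to (9,6). |black|=8
Step 9: on WHITE (9,6): turn R to N, flip to black, move to (8,6). |black|=9
Step 10: on WHITE (8,6): turn R to E, flip to black, move to (8,7). |black|=10
Step 11: on BLACK (8,7): turn L to N, flip to white, move to (7,7). |black|=9
Step 12: on WHITE (7,7): turn R to E, flip to black, move to (7,8). |black|=10
Step 13: on WHITE (7,8): turn R to S, flip to black, move to (8,8). |black|=11
Step 14: on WHITE (8,8): turn R to W, flip to black, move to (8,7). |black|=12
Step 15: on WHITE (8,7): turn R to N, flip to black, move to (7,7). |black|=13
Step 16: on BLACK (7,7): turn L to W, flip to white, move to (7,6). |black|=12
Step 17: on BLACK (7,6): turn L to S, flip to white, move to (8,6). |black|=11
Step 18: on BLACK (8,6): turn L to E, flip to white, move to (8,7). |black|=10

Answer: 10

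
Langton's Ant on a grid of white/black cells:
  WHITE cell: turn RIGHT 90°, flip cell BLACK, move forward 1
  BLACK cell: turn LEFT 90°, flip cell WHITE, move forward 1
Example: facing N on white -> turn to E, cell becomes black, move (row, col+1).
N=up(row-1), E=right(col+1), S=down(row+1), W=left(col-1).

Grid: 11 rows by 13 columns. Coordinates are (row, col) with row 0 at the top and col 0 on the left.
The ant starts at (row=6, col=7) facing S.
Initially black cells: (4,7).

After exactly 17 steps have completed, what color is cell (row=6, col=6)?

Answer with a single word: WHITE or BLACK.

Step 1: on WHITE (6,7): turn R to W, flip to black, move to (6,6). |black|=2
Step 2: on WHITE (6,6): turn R to N, flip to black, move to (5,6). |black|=3
Step 3: on WHITE (5,6): turn R to E, flip to black, move to (5,7). |black|=4
Step 4: on WHITE (5,7): turn R to S, flip to black, move to (6,7). |black|=5
Step 5: on BLACK (6,7): turn L to E, flip to white, move to (6,8). |black|=4
Step 6: on WHITE (6,8): turn R to S, flip to black, move to (7,8). |black|=5
Step 7: on WHITE (7,8): turn R to W, flip to black, move to (7,7). |black|=6
Step 8: on WHITE (7,7): turn R to N, flip to black, move to (6,7). |black|=7
Step 9: on WHITE (6,7): turn R to E, flip to black, move to (6,8). |black|=8
Step 10: on BLACK (6,8): turn L to N, flip to white, move to (5,8). |black|=7
Step 11: on WHITE (5,8): turn R to E, flip to black, move to (5,9). |black|=8
Step 12: on WHITE (5,9): turn R to S, flip to black, move to (6,9). |black|=9
Step 13: on WHITE (6,9): turn R to W, flip to black, move to (6,8). |black|=10
Step 14: on WHITE (6,8): turn R to N, flip to black, move to (5,8). |black|=11
Step 15: on BLACK (5,8): turn L to W, flip to white, move to (5,7). |black|=10
Step 16: on BLACK (5,7): turn L to S, flip to white, move to (6,7). |black|=9
Step 17: on BLACK (6,7): turn L to E, flip to white, move to (6,8). |black|=8

Answer: BLACK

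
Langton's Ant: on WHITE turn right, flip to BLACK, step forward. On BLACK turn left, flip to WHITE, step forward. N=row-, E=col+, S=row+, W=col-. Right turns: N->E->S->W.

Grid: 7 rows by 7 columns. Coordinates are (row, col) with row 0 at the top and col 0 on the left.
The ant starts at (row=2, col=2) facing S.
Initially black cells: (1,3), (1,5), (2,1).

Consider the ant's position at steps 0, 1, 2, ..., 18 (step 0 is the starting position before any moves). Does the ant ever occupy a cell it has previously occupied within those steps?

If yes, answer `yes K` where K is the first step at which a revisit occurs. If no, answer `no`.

Step 1: on WHITE (2,2): turn R to W, flip to black, move to (2,1). |black|=4 — new cell
Step 2: on BLACK (2,1): turn L to S, flip to white, move to (3,1). |black|=3 — new cell
Step 3: on WHITE (3,1): turn R to W, flip to black, move to (3,0). |black|=4 — new cell
Step 4: on WHITE (3,0): turn R to N, flip to black, move to (2,0). |black|=5 — new cell
Step 5: on WHITE (2,0): turn R to E, flip to black, move to (2,1). |black|=6 — REVISIT

Answer: yes 5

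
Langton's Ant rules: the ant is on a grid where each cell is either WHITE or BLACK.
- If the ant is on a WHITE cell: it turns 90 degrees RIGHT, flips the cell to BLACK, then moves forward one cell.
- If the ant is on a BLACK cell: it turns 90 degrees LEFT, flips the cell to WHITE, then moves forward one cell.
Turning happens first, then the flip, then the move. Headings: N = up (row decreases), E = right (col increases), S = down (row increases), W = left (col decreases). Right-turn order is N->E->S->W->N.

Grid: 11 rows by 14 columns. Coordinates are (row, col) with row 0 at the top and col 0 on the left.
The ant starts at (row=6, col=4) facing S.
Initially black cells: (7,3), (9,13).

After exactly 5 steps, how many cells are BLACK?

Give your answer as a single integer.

Answer: 5

Derivation:
Step 1: on WHITE (6,4): turn R to W, flip to black, move to (6,3). |black|=3
Step 2: on WHITE (6,3): turn R to N, flip to black, move to (5,3). |black|=4
Step 3: on WHITE (5,3): turn R to E, flip to black, move to (5,4). |black|=5
Step 4: on WHITE (5,4): turn R to S, flip to black, move to (6,4). |black|=6
Step 5: on BLACK (6,4): turn L to E, flip to white, move to (6,5). |black|=5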